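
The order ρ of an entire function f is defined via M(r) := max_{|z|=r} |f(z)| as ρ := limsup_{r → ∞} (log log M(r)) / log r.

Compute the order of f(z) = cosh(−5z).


cosh(w) is a linear combination of e^{iw} and e^{−iw} (or e^w, e^{−w} in the hyperbolic case), so |cosh(w)| ≤ e^{|w|}. With w = −5z, |w| ≤ 5|z| + 0 = 5r + 0 on |z| = r, giving M(r) ≤ e^{5r + 0}, so ρ ≤ 1. On a suitable ray (z = it for sin/cos; z = t for sinh/cosh, t real → ∞), |cosh(−5z)| grows like e^{5|t|}/2, so ρ ≥ 1. Hence ρ = 1.
Therefore ρ = 1.

Order ρ = 1.


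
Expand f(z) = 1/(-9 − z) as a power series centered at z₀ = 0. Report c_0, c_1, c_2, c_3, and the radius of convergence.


Let w = z − z₀, so z = z₀ + w.
Then -9 − z = -9 − (z₀ + w) = (-9 − z₀) − w = -9 − w.
f(z) = 1/(-9 − w) = (1/(-9)) · 1/(1 − w/(-9)) = Σ_{n≥0} w^n / (-9)^(n+1).
So c_n = 1/(-9)^(n+1):
  c_0 = 1/(-9)^1 = -1/9.
  c_1 = 1/(-9)^2 = 1/81.
  c_2 = 1/(-9)^3 = -1/729.
  c_3 = 1/(-9)^4 = 1/6561.
The series is valid for |w/d| < 1, i.e. |z − z₀| < |d|.
Radius of convergence: R = |-9 − z₀| = |-9| = 9 (distance from z₀ to the singularity z = -9).

c_0 = -1/9, c_1 = 1/81, c_2 = -1/729, c_3 = 1/6561; R = 9.


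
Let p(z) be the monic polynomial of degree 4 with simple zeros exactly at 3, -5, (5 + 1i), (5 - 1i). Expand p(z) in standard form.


The polynomial is p(z) = ∏_{α ∈ S} (z − α), where S = {3, -5, (5 + 1i), (5 - 1i)}.
Expanding the product yields: p(z) = z^4 -8·z^3 -9·z^2 + 202·z -390.
Note conjugate pairs combine to real quadratics: (z − (5+1i))(z − (5−1i)) = z² − 10z + 26.
The resulting polynomial has degree 4 and real coefficients as required.

p(z) = z^4 -8·z^3 -9·z^2 + 202·z -390.


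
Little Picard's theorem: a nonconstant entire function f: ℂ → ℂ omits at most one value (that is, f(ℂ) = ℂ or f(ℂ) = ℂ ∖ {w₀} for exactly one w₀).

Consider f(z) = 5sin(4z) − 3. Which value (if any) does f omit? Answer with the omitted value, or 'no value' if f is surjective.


Little Picard bounds the complement of f(ℂ) to at most one point.
sin is entire and surjective onto ℂ: for every w ∈ ℂ, sin(ζ) = w has a solution ζ ∈ ℂ (e.g., via the complex inverse arcsin). With ζ = 4z this gives z = ζ/(4). Then 5·sin(4z) takes every value in 5·ℂ = ℂ, and adding -3 is a bijection of ℂ. So f is surjective and omits no value. (Note: only on the real line is sin bounded by [−1, 1].)

Omitted value: no value.


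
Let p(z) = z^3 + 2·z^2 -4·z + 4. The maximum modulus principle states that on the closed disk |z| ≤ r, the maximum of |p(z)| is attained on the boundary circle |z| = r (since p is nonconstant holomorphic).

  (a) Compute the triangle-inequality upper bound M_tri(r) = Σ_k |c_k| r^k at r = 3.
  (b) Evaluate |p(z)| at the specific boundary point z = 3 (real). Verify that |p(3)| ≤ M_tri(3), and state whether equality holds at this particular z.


Coefficients: c_0 = 4, c_1 = -4, c_2 = 2, c_3 = 1. Radius r = 3.
Part (a). Triangle bound: M_tri(r) = Σ_k |c_k| r^k
  = |4|·3^0 + |-4|·3^1 + |2|·3^2 + |1|·3^3
  = 4 + 12 + 18 + 27 = 61.
This bounds M(r) := max_{|z|=r} |p(z)| from above; equality holds iff all terms c_k z^k can be made to align in phase at a single z on |z|=r.
Part (b). At z = 3 (real, on the circle |z| = r):
  p(3) = (4)·3^0 + (-4)·3^1 + (2)·3^2 + (1)·3^3 = 37.
  |p(3)| = 37.
Check: |p(3)| = 37 ≤ 61 = M_tri(3). ✓ Equality does not hold at z = 3 (the coefficients have mixed signs, so the terms do not all align in phase there).

M_tri(3) = 61; |p(3)| = 37; equality at z=3: no.


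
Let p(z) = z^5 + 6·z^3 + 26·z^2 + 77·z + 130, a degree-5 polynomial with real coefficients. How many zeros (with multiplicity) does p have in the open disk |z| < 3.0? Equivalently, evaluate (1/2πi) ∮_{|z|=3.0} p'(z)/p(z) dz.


The zeros of p are: (2 + 3i), (2 - 3i), (-1 + 2i), (-1 - 2i), -2.
Their magnitudes are: 3.606, 3.606, 2.236, 2.236, 2.
Zeros with |z| < R = 3.0: (-1 + 2i), (-1 - 2i), -2.
Count = 3.
By the argument principle, (1/2πi) ∮_{|z|=R} p'(z)/p(z) dz equals exactly this count.

Number of zeros inside |z| < 3.0: 3.


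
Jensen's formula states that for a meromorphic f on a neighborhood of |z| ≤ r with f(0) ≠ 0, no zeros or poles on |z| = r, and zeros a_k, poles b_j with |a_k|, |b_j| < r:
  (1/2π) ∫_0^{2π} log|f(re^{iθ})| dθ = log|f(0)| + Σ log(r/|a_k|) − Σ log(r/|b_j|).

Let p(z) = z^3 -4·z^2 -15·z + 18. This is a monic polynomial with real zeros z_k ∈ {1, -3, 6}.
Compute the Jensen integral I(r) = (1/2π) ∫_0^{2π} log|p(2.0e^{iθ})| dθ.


Zeros: -3, 1, 6; r = 2.0.
Inside |z| < r: 1. Outside (|z| ≥ r): -3, 6.
p(0) = 18, so log|p(0)| = log(18) = 2.8904.
Apply Jensen: I(r) = log|p(0)| + Σ_k log(r/|z_k|), summed over zeros inside |z| < r.
  log(r/|z_k|) for z_k = 1: log(2.0/1) = 0.6931
  Outside zeros (-3, 6) contribute nothing to the Jensen sum.
Sum over inside zeros: 0.6931.
I(r) = log|p(0)| + (inside sum) = 2.8904 + 0.6931 = 3.5835.
Note: since some zeros are outside |z| ≤ r, the simplified n·log(r) form does NOT apply — only the inside zeros contribute.

I(r) ≈ 3.5835.


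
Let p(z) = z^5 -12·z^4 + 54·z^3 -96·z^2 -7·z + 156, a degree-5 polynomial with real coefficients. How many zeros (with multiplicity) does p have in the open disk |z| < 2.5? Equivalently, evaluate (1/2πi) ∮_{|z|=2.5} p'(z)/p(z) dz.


The zeros of p are: -1, (3 + 2i), (3 - 2i), 4, 3.
Their magnitudes are: 1, 3.606, 3.606, 4, 3.
Zeros with |z| < R = 2.5: -1.
Count = 1.
By the argument principle, (1/2πi) ∮_{|z|=R} p'(z)/p(z) dz equals exactly this count.

Number of zeros inside |z| < 2.5: 1.


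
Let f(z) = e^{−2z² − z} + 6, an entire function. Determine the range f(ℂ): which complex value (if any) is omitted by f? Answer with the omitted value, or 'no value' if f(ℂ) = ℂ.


Little Picard bounds the complement of f(ℂ) to at most one point.
The exponent g(z) = −2z² − z is a nonconstant polynomial, hence surjective onto ℂ. So e^{g(z)} takes every value in {e^w : w ∈ ℂ} = ℂ ∖ {0}. Adding 6 shifts the range to ℂ ∖ {6}. f omits exactly 6.

Omitted value: 6.


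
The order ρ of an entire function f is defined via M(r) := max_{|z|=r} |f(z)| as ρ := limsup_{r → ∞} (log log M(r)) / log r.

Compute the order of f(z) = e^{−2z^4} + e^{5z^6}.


Each summand is entire of order 4 and 6 respectively (as in the single-exponential case). The order of a sum is at most the max of the orders, so ρ ≤ 6. For the lower bound: on |z|=r choose arg z so that 5z^6 is real positive; then |e^{5z^6}| = e^{5r^6} while |e^{-2z^4}| ≤ e^{2r^4} = o(e^{5r^6}). So |f| ≥ e^{5r^6}(1 − o(1)) and ρ ≥ 6. Hence ρ = max(4, 6) = 6.
Therefore ρ = 6.

Order ρ = 6.


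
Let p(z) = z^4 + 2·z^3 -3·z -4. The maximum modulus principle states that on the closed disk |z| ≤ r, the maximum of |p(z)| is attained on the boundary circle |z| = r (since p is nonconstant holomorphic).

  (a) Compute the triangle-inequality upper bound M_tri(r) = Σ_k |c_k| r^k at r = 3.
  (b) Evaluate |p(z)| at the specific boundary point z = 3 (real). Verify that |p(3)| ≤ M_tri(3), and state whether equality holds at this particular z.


Coefficients: c_0 = -4, c_1 = -3, c_2 = 0, c_3 = 2, c_4 = 1. Radius r = 3.
Part (a). Triangle bound: M_tri(r) = Σ_k |c_k| r^k
  = |-4|·3^0 + |-3|·3^1 + |0|·3^2 + |2|·3^3 + |1|·3^4
  = 4 + 9 + 0 + 54 + 81 = 148.
This bounds M(r) := max_{|z|=r} |p(z)| from above; equality holds iff all terms c_k z^k can be made to align in phase at a single z on |z|=r.
Part (b). At z = 3 (real, on the circle |z| = r):
  p(3) = (-4)·3^0 + (-3)·3^1 + (0)·3^2 + (2)·3^3 + (1)·3^4 = 122.
  |p(3)| = 122.
Check: |p(3)| = 122 ≤ 148 = M_tri(3). ✓ Equality does not hold at z = 3 (the coefficients have mixed signs, so the terms do not all align in phase there).

M_tri(3) = 148; |p(3)| = 122; equality at z=3: no.


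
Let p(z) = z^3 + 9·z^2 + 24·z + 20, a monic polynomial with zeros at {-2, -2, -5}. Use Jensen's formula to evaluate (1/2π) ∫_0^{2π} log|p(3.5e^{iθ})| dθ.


Zeros: -5, -2, -2; r = 3.5.
Inside |z| < r: -2, -2. Outside (|z| ≥ r): -5.
p(0) = 20, so log|p(0)| = log(20) = 2.9957.
Apply Jensen: I(r) = log|p(0)| + Σ_k log(r/|z_k|), summed over zeros inside |z| < r.
  log(r/|z_k|) for z_k = -2: log(3.5/2) = 0.5596
  log(r/|z_k|) for z_k = -2: log(3.5/2) = 0.5596
  Outside zeros (-5) contribute nothing to the Jensen sum.
Sum over inside zeros: 1.1192.
I(r) = log|p(0)| + (inside sum) = 2.9957 + 1.1192 = 4.1150.
Note: since some zeros are outside |z| ≤ r, the simplified n·log(r) form does NOT apply — only the inside zeros contribute.

I(r) ≈ 4.1150.


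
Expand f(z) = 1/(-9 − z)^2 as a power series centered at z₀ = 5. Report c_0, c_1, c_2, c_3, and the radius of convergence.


Let w = z − z₀, so z = z₀ + w.
Then -9 − z = -9 − (z₀ + w) = (-9 − z₀) − w = -14 − w.
f(z) = 1/(-14 − w)^2 = (1/(-14)^2) · (1 − w/(-14))^{−2}.
By the binomial series (1−u)^{−2} = Σ_{n≥0} C(n+1, 1) u^n for |u|<1, with u = w/(-14):
  c_n = C(n+1, 1) / (-14)^(n+2).
  c_0 = 1/(-14)^2 = 1/196.
  c_1 = 2/(-14)^3 = -1/1372.
  c_2 = 3/(-14)^4 = 3/38416.
  c_3 = 4/(-14)^5 = -1/134456.
The series is valid for |w/d| < 1, i.e. |z − z₀| < |d|.
Radius of convergence: R = |-9 − z₀| = |-14| = 14 (distance from z₀ to the singularity z = -9).

c_0 = 1/196, c_1 = -1/1372, c_2 = 3/38416, c_3 = -1/134456; R = 14.


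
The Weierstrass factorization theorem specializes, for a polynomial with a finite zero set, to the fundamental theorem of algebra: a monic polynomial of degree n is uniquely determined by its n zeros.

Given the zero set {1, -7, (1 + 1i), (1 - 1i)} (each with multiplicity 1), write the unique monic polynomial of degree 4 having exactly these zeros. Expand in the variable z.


The polynomial is p(z) = ∏_{α ∈ S} (z − α), where S = {1, -7, (1 + 1i), (1 - 1i)}.
Expanding the product yields: p(z) = z^4 + 4·z^3 -17·z^2 + 26·z -14.
Note conjugate pairs combine to real quadratics: (z − (1+1i))(z − (1−1i)) = z² − 2z + 2.
The resulting polynomial has degree 4 and real coefficients as required.

p(z) = z^4 + 4·z^3 -17·z^2 + 26·z -14.


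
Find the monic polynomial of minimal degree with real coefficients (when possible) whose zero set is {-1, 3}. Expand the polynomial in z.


The polynomial is p(z) = ∏_{α ∈ S} (z − α), where S = {-1, 3}.
Expanding the product yields: p(z) = z^2 -2·z -3.
The resulting polynomial has degree 2 and real coefficients as required.

p(z) = z^2 -2·z -3.


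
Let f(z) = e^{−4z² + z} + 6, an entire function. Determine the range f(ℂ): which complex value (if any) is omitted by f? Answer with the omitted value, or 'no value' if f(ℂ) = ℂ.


Little Picard bounds the complement of f(ℂ) to at most one point.
The exponent g(z) = −4z² + z is a nonconstant polynomial, hence surjective onto ℂ. So e^{g(z)} takes every value in {e^w : w ∈ ℂ} = ℂ ∖ {0}. Adding 6 shifts the range to ℂ ∖ {6}. f omits exactly 6.

Omitted value: 6.


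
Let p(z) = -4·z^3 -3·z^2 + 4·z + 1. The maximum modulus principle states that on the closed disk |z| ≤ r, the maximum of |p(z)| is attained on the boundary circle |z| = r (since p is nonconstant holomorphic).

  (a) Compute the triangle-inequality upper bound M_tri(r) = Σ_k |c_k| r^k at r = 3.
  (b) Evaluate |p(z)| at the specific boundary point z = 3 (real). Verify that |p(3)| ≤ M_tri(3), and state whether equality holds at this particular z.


Coefficients: c_0 = 1, c_1 = 4, c_2 = -3, c_3 = -4. Radius r = 3.
Part (a). Triangle bound: M_tri(r) = Σ_k |c_k| r^k
  = |1|·3^0 + |4|·3^1 + |-3|·3^2 + |-4|·3^3
  = 1 + 12 + 27 + 108 = 148.
This bounds M(r) := max_{|z|=r} |p(z)| from above; equality holds iff all terms c_k z^k can be made to align in phase at a single z on |z|=r.
Part (b). At z = 3 (real, on the circle |z| = r):
  p(3) = (1)·3^0 + (4)·3^1 + (-3)·3^2 + (-4)·3^3 = -122.
  |p(3)| = 122.
Check: |p(3)| = 122 ≤ 148 = M_tri(3). ✓ Equality does not hold at z = 3 (the coefficients have mixed signs, so the terms do not all align in phase there).

M_tri(3) = 148; |p(3)| = 122; equality at z=3: no.


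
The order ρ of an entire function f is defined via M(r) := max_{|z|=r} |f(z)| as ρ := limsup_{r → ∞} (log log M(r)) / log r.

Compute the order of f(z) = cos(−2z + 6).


cos(w) is a linear combination of e^{iw} and e^{−iw} (or e^w, e^{−w} in the hyperbolic case), so |cos(w)| ≤ e^{|w|}. With w = −2z + 6, |w| ≤ 2|z| + 6 = 2r + 6 on |z| = r, giving M(r) ≤ e^{2r + 6}, so ρ ≤ 1. On a suitable ray (z = it for sin/cos; z = t for sinh/cosh, t real → ∞), |cos(−2z + 6)| grows like e^{2|t|}/2, so ρ ≥ 1. Hence ρ = 1.
Therefore ρ = 1.

Order ρ = 1.


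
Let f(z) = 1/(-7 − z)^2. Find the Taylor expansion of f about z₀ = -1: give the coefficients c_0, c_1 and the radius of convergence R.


Let w = z − z₀, so z = z₀ + w.
Then -7 − z = -7 − (z₀ + w) = (-7 − z₀) − w = -6 − w.
f(z) = 1/(-6 − w)^2 = (1/(-6)^2) · (1 − w/(-6))^{−2}.
By the binomial series (1−u)^{−2} = Σ_{n≥0} C(n+1, 1) u^n for |u|<1, with u = w/(-6):
  c_n = C(n+1, 1) / (-6)^(n+2).
  c_0 = 1/(-6)^2 = 1/36.
  c_1 = 2/(-6)^3 = -1/108.
The series is valid for |w/d| < 1, i.e. |z − z₀| < |d|.
Radius of convergence: R = |-7 − z₀| = |-6| = 6 (distance from z₀ to the singularity z = -7).

c_0 = 1/36, c_1 = -1/108; R = 6.


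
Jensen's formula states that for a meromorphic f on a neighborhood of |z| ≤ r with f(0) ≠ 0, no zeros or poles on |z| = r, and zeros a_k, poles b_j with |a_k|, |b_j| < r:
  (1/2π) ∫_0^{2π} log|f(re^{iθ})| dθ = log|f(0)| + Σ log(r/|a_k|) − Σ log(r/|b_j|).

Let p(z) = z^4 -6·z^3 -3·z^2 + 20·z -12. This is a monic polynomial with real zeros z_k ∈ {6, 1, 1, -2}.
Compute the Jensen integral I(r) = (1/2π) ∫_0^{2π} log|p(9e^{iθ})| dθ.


Zeros: -2, 1, 1, 6; r = 9.
Inside |z| < r: -2, 1, 1, 6. Outside (|z| ≥ r): ∅.
p(0) = -12, so log|p(0)| = log(12) = 2.4849.
Apply Jensen: I(r) = log|p(0)| + Σ_k log(r/|z_k|), summed over zeros inside |z| < r.
  log(r/|z_k|) for z_k = 6: log(9/6) = 0.4055
  log(r/|z_k|) for z_k = 1: log(9/1) = 2.1972
  log(r/|z_k|) for z_k = 1: log(9/1) = 2.1972
  log(r/|z_k|) for z_k = -2: log(9/2) = 1.5041
Sum over inside zeros: 6.3040.
I(r) = log|p(0)| + (inside sum) = 2.4849 + 6.3040 = 8.7889.
Closed form (all zeros inside, monic): I(r) = n·log(r) = 4·log(9) = 8.7889. ✓

I(r) ≈ 8.7889.


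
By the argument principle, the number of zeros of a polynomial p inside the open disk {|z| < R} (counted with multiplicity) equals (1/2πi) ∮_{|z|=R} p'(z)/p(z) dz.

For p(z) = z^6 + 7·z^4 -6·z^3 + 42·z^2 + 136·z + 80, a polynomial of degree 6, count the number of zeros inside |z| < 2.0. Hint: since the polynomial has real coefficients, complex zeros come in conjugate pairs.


The zeros of p are: (2 + 2i), (2 - 2i), -1, -1, (-1 + 3i), (-1 - 3i).
Their magnitudes are: 2.828, 2.828, 1, 1, 3.162, 3.162.
Zeros with |z| < R = 2.0: -1, -1.
Count = 2.
By the argument principle, (1/2πi) ∮_{|z|=R} p'(z)/p(z) dz equals exactly this count.

Number of zeros inside |z| < 2.0: 2.


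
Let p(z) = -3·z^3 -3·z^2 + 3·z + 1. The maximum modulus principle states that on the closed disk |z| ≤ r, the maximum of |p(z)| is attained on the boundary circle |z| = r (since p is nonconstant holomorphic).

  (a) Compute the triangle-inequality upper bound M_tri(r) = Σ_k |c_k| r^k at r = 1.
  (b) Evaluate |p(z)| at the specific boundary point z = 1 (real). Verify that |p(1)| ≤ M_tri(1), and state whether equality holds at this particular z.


Coefficients: c_0 = 1, c_1 = 3, c_2 = -3, c_3 = -3. Radius r = 1.
Part (a). Triangle bound: M_tri(r) = Σ_k |c_k| r^k
  = |1|·1^0 + |3|·1^1 + |-3|·1^2 + |-3|·1^3
  = 1 + 3 + 3 + 3 = 10.
This bounds M(r) := max_{|z|=r} |p(z)| from above; equality holds iff all terms c_k z^k can be made to align in phase at a single z on |z|=r.
Part (b). At z = 1 (real, on the circle |z| = r):
  p(1) = (1)·1^0 + (3)·1^1 + (-3)·1^2 + (-3)·1^3 = -2.
  |p(1)| = 2.
Check: |p(1)| = 2 ≤ 10 = M_tri(1). ✓ Equality does not hold at z = 1 (the coefficients have mixed signs, so the terms do not all align in phase there).

M_tri(1) = 10; |p(1)| = 2; equality at z=1: no.


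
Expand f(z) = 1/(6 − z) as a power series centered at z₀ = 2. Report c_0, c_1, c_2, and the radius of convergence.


Let w = z − z₀, so z = z₀ + w.
Then 6 − z = 6 − (z₀ + w) = (6 − z₀) − w = 4 − w.
f(z) = 1/(4 − w) = (1/(4)) · 1/(1 − w/(4)) = Σ_{n≥0} w^n / (4)^(n+1).
So c_n = 1/(4)^(n+1):
  c_0 = 1/(4)^1 = 1/4.
  c_1 = 1/(4)^2 = 1/16.
  c_2 = 1/(4)^3 = 1/64.
The series is valid for |w/d| < 1, i.e. |z − z₀| < |d|.
Radius of convergence: R = |6 − z₀| = |4| = 4 (distance from z₀ to the singularity z = 6).

c_0 = 1/4, c_1 = 1/16, c_2 = 1/64; R = 4.


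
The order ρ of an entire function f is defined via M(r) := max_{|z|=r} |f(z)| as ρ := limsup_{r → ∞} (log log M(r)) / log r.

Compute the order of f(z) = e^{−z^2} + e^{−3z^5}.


Each summand is entire of order 2 and 5 respectively (as in the single-exponential case). The order of a sum is at most the max of the orders, so ρ ≤ 5. For the lower bound: on |z|=r choose arg z so that -3z^5 is real positive; then |e^{-3z^5}| = e^{3r^5} while |e^{-1z^2}| ≤ e^{1r^2} = o(e^{3r^5}). So |f| ≥ e^{3r^5}(1 − o(1)) and ρ ≥ 5. Hence ρ = max(2, 5) = 5.
Therefore ρ = 5.

Order ρ = 5.


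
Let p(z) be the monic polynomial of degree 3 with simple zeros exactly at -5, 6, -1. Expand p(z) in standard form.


The polynomial is p(z) = ∏_{α ∈ S} (z − α), where S = {-5, 6, -1}.
Expanding the product yields: p(z) = z^3 -31·z -30.
The resulting polynomial has degree 3 and real coefficients as required.

p(z) = z^3 -31·z -30.


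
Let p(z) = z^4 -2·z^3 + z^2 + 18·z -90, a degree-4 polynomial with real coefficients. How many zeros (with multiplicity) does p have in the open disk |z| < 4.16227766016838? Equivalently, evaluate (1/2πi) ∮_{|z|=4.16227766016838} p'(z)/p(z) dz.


The zeros of p are: 3, -3, (1 + 3i), (1 - 3i).
Their magnitudes are: 3, 3, 3.162, 3.162.
Zeros with |z| < R = 4.16227766016838: 3, -3, (1 + 3i), (1 - 3i).
Count = 4.
By the argument principle, (1/2πi) ∮_{|z|=R} p'(z)/p(z) dz equals exactly this count.

Number of zeros inside |z| < 4.16227766016838: 4.


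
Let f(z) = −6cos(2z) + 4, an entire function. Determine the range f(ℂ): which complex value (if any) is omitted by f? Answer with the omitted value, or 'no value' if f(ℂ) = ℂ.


Little Picard bounds the complement of f(ℂ) to at most one point.
cos is entire and surjective onto ℂ: for every w ∈ ℂ, cos(ζ) = w has a solution ζ ∈ ℂ (e.g., via the complex inverse arccos). With ζ = 2z this gives z = ζ/(2). Then -6·cos(2z) takes every value in -6·ℂ = ℂ, and adding 4 is a bijection of ℂ. So f is surjective and omits no value. (Note: only on the real line is cos bounded by [−1, 1].)

Omitted value: no value.


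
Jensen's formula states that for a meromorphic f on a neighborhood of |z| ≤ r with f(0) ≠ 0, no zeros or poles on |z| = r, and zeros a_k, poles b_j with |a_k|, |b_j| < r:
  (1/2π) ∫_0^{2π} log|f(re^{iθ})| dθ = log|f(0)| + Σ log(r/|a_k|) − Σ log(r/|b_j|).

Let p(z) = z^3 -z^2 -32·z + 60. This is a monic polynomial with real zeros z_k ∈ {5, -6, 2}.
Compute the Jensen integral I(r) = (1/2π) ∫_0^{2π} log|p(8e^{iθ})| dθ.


Zeros: -6, 2, 5; r = 8.
Inside |z| < r: -6, 2, 5. Outside (|z| ≥ r): ∅.
p(0) = 60, so log|p(0)| = log(60) = 4.0943.
Apply Jensen: I(r) = log|p(0)| + Σ_k log(r/|z_k|), summed over zeros inside |z| < r.
  log(r/|z_k|) for z_k = 5: log(8/5) = 0.4700
  log(r/|z_k|) for z_k = -6: log(8/6) = 0.2877
  log(r/|z_k|) for z_k = 2: log(8/2) = 1.3863
Sum over inside zeros: 2.1440.
I(r) = log|p(0)| + (inside sum) = 4.0943 + 2.1440 = 6.2383.
Closed form (all zeros inside, monic): I(r) = n·log(r) = 3·log(8) = 6.2383. ✓

I(r) ≈ 6.2383.


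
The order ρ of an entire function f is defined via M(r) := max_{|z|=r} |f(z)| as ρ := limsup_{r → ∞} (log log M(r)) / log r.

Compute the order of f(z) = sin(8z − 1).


sin(w) is a linear combination of e^{iw} and e^{−iw} (or e^w, e^{−w} in the hyperbolic case), so |sin(w)| ≤ e^{|w|}. With w = 8z − 1, |w| ≤ 8|z| + 1 = 8r + 1 on |z| = r, giving M(r) ≤ e^{8r + 1}, so ρ ≤ 1. On a suitable ray (z = it for sin/cos; z = t for sinh/cosh, t real → ∞), |sin(8z − 1)| grows like e^{8|t|}/2, so ρ ≥ 1. Hence ρ = 1.
Therefore ρ = 1.

Order ρ = 1.


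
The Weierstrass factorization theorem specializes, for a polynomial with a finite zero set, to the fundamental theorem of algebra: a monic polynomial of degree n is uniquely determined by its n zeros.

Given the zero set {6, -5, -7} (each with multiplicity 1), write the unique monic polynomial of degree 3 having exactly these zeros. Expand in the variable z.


The polynomial is p(z) = ∏_{α ∈ S} (z − α), where S = {6, -5, -7}.
Expanding the product yields: p(z) = z^3 + 6·z^2 -37·z -210.
The resulting polynomial has degree 3 and real coefficients as required.

p(z) = z^3 + 6·z^2 -37·z -210.


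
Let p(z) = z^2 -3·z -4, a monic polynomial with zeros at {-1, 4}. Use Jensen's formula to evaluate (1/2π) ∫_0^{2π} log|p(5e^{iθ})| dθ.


Zeros: -1, 4; r = 5.
Inside |z| < r: -1, 4. Outside (|z| ≥ r): ∅.
p(0) = -4, so log|p(0)| = log(4) = 1.3863.
Apply Jensen: I(r) = log|p(0)| + Σ_k log(r/|z_k|), summed over zeros inside |z| < r.
  log(r/|z_k|) for z_k = -1: log(5/1) = 1.6094
  log(r/|z_k|) for z_k = 4: log(5/4) = 0.2231
Sum over inside zeros: 1.8326.
I(r) = log|p(0)| + (inside sum) = 1.3863 + 1.8326 = 3.2189.
Closed form (all zeros inside, monic): I(r) = n·log(r) = 2·log(5) = 3.2189. ✓

I(r) ≈ 3.2189.


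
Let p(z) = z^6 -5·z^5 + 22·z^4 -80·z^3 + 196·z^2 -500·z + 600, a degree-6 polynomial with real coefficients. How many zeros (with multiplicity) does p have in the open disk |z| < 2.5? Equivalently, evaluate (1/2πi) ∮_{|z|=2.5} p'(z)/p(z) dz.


The zeros of p are: (1 + 3i), (1 - 3i), 2, 3, (-1 + 3i), (-1 - 3i).
Their magnitudes are: 3.162, 3.162, 2, 3, 3.162, 3.162.
Zeros with |z| < R = 2.5: 2.
Count = 1.
By the argument principle, (1/2πi) ∮_{|z|=R} p'(z)/p(z) dz equals exactly this count.

Number of zeros inside |z| < 2.5: 1.


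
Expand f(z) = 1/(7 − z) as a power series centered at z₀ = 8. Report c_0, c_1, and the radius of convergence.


Let w = z − z₀, so z = z₀ + w.
Then 7 − z = 7 − (z₀ + w) = (7 − z₀) − w = -1 − w.
f(z) = 1/(-1 − w) = (1/(-1)) · 1/(1 − w/(-1)) = Σ_{n≥0} w^n / (-1)^(n+1).
So c_n = 1/(-1)^(n+1):
  c_0 = 1/(-1)^1 = -1.
  c_1 = 1/(-1)^2 = 1.
The series is valid for |w/d| < 1, i.e. |z − z₀| < |d|.
Radius of convergence: R = |7 − z₀| = |-1| = 1 (distance from z₀ to the singularity z = 7).

c_0 = -1, c_1 = 1; R = 1.


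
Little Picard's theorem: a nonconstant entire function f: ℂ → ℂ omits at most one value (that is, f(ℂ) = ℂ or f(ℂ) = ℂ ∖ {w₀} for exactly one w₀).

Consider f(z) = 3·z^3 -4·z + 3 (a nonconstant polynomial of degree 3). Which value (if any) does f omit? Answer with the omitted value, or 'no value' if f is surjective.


Little Picard bounds the complement of f(ℂ) to at most one point.
For every w ∈ ℂ, the equation p(z) − w = 0 is a nonconstant polynomial in z and hence has at least one root by the fundamental theorem of algebra. So p is surjective onto ℂ, omitting no value.

Omitted value: no value.


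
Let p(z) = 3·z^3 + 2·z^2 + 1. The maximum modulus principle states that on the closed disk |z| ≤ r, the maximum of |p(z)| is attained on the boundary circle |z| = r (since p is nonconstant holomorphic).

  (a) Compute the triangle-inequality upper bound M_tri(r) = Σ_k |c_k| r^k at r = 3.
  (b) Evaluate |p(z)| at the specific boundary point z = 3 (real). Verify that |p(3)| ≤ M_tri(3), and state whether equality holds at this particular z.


Coefficients: c_0 = 1, c_1 = 0, c_2 = 2, c_3 = 3. Radius r = 3.
Part (a). Triangle bound: M_tri(r) = Σ_k |c_k| r^k
  = |1|·3^0 + |0|·3^1 + |2|·3^2 + |3|·3^3
  = 1 + 0 + 18 + 81 = 100.
This bounds M(r) := max_{|z|=r} |p(z)| from above; equality holds iff all terms c_k z^k can be made to align in phase at a single z on |z|=r.
Part (b). At z = 3 (real, on the circle |z| = r):
  p(3) = (1)·3^0 + (0)·3^1 + (2)·3^2 + (3)·3^3 = 100.
  |p(3)| = 100.
Since all nonzero coefficients share the same sign, |p(3)| = 100 = M_tri(3); the triangle bound is attained at z = 3, so in fact M(r) = 100.

M_tri(3) = 100; |p(3)| = 100; equality at z=3: yes.


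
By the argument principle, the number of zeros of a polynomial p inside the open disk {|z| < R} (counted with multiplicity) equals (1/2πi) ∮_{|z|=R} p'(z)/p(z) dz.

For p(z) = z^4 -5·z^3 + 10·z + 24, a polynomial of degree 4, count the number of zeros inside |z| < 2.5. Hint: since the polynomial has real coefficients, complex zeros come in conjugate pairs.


The zeros of p are: (-1 + 1i), (-1 - 1i), 4, 3.
Their magnitudes are: 1.414, 1.414, 4, 3.
Zeros with |z| < R = 2.5: (-1 + 1i), (-1 - 1i).
Count = 2.
By the argument principle, (1/2πi) ∮_{|z|=R} p'(z)/p(z) dz equals exactly this count.

Number of zeros inside |z| < 2.5: 2.


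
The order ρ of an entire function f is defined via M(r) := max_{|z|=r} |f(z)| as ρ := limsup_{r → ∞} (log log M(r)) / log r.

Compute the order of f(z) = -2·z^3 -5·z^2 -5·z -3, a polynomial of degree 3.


|f(z)| ≤ Σ|c_k|·r^k = O(r^3) as r → ∞. Polynomial growth is O(e^{r^ε}) for every ε > 0 (since r^3/e^{r^ε} → 0), so ρ ≤ ε for all ε > 0, i.e. ρ = 0. Every nonconstant polynomial has order 0.
Therefore ρ = 0.

Order ρ = 0.


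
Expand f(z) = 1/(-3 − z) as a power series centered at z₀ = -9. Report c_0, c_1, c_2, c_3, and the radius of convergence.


Let w = z − z₀, so z = z₀ + w.
Then -3 − z = -3 − (z₀ + w) = (-3 − z₀) − w = 6 − w.
f(z) = 1/(6 − w) = (1/(6)) · 1/(1 − w/(6)) = Σ_{n≥0} w^n / (6)^(n+1).
So c_n = 1/(6)^(n+1):
  c_0 = 1/(6)^1 = 1/6.
  c_1 = 1/(6)^2 = 1/36.
  c_2 = 1/(6)^3 = 1/216.
  c_3 = 1/(6)^4 = 1/1296.
The series is valid for |w/d| < 1, i.e. |z − z₀| < |d|.
Radius of convergence: R = |-3 − z₀| = |6| = 6 (distance from z₀ to the singularity z = -3).

c_0 = 1/6, c_1 = 1/36, c_2 = 1/216, c_3 = 1/1296; R = 6.


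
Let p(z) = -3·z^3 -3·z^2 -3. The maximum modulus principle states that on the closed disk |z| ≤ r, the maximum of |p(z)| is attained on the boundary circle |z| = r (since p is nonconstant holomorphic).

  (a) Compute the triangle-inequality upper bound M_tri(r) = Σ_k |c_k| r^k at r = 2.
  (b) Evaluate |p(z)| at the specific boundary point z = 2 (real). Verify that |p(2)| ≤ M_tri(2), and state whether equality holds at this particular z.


Coefficients: c_0 = -3, c_1 = 0, c_2 = -3, c_3 = -3. Radius r = 2.
Part (a). Triangle bound: M_tri(r) = Σ_k |c_k| r^k
  = |-3|·2^0 + |0|·2^1 + |-3|·2^2 + |-3|·2^3
  = 3 + 0 + 12 + 24 = 39.
This bounds M(r) := max_{|z|=r} |p(z)| from above; equality holds iff all terms c_k z^k can be made to align in phase at a single z on |z|=r.
Part (b). At z = 2 (real, on the circle |z| = r):
  p(2) = (-3)·2^0 + (0)·2^1 + (-3)·2^2 + (-3)·2^3 = -39.
  |p(2)| = 39.
Since all nonzero coefficients share the same sign, |p(2)| = 39 = M_tri(2); the triangle bound is attained at z = 2, so in fact M(r) = 39.

M_tri(2) = 39; |p(2)| = 39; equality at z=2: yes.


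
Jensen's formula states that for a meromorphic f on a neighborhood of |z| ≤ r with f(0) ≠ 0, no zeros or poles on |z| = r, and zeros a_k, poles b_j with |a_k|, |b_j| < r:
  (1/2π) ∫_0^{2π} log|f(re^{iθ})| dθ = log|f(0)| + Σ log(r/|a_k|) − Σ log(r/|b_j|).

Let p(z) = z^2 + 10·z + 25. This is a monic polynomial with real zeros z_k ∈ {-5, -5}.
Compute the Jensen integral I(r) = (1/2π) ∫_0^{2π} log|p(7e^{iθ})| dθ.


Zeros: -5, -5; r = 7.
Inside |z| < r: -5, -5. Outside (|z| ≥ r): ∅.
p(0) = 25, so log|p(0)| = log(25) = 3.2189.
Apply Jensen: I(r) = log|p(0)| + Σ_k log(r/|z_k|), summed over zeros inside |z| < r.
  log(r/|z_k|) for z_k = -5: log(7/5) = 0.3365
  log(r/|z_k|) for z_k = -5: log(7/5) = 0.3365
Sum over inside zeros: 0.6729.
I(r) = log|p(0)| + (inside sum) = 3.2189 + 0.6729 = 3.8918.
Closed form (all zeros inside, monic): I(r) = n·log(r) = 2·log(7) = 3.8918. ✓

I(r) ≈ 3.8918.


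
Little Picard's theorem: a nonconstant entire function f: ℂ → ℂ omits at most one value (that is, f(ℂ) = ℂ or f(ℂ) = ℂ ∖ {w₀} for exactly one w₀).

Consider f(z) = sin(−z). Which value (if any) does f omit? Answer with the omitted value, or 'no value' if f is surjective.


Little Picard bounds the complement of f(ℂ) to at most one point.
sin is entire and surjective onto ℂ: for every w ∈ ℂ, sin(ζ) = w has a solution ζ ∈ ℂ (e.g., via the complex inverse arcsin). With ζ = −z this gives z = ζ/(-1). Then 1·sin(−z) takes every value in 1·ℂ = ℂ, and adding 0 is a bijection of ℂ. So f is surjective and omits no value. (Note: only on the real line is sin bounded by [−1, 1].)

Omitted value: no value.


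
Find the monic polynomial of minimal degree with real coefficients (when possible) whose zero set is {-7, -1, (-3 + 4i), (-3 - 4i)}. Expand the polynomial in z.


The polynomial is p(z) = ∏_{α ∈ S} (z − α), where S = {-7, -1, (-3 + 4i), (-3 - 4i)}.
Expanding the product yields: p(z) = z^4 + 14·z^3 + 80·z^2 + 242·z + 175.
Note conjugate pairs combine to real quadratics: (z − (-3+4i))(z − (-3−4i)) = z² + 6z + 25.
The resulting polynomial has degree 4 and real coefficients as required.

p(z) = z^4 + 14·z^3 + 80·z^2 + 242·z + 175.


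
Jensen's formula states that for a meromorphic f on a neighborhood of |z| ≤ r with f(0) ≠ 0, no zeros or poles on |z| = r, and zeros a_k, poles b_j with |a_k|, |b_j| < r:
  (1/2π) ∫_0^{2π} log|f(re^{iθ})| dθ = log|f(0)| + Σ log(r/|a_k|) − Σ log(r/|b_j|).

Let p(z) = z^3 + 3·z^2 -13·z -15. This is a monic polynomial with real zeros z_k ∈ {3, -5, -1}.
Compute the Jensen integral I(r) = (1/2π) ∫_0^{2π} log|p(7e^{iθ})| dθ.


Zeros: -5, -1, 3; r = 7.
Inside |z| < r: -5, -1, 3. Outside (|z| ≥ r): ∅.
p(0) = -15, so log|p(0)| = log(15) = 2.7081.
Apply Jensen: I(r) = log|p(0)| + Σ_k log(r/|z_k|), summed over zeros inside |z| < r.
  log(r/|z_k|) for z_k = 3: log(7/3) = 0.8473
  log(r/|z_k|) for z_k = -5: log(7/5) = 0.3365
  log(r/|z_k|) for z_k = -1: log(7/1) = 1.9459
Sum over inside zeros: 3.1297.
I(r) = log|p(0)| + (inside sum) = 2.7081 + 3.1297 = 5.8377.
Closed form (all zeros inside, monic): I(r) = n·log(r) = 3·log(7) = 5.8377. ✓

I(r) ≈ 5.8377.


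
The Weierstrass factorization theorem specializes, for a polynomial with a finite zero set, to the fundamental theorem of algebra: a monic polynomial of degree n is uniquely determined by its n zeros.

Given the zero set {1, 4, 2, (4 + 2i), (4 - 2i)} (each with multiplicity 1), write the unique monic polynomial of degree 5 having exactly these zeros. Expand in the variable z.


The polynomial is p(z) = ∏_{α ∈ S} (z − α), where S = {1, 4, 2, (4 + 2i), (4 - 2i)}.
Expanding the product yields: p(z) = z^5 -15·z^4 + 90·z^3 -260·z^2 + 344·z -160.
Note conjugate pairs combine to real quadratics: (z − (4+2i))(z − (4−2i)) = z² − 8z + 20.
The resulting polynomial has degree 5 and real coefficients as required.

p(z) = z^5 -15·z^4 + 90·z^3 -260·z^2 + 344·z -160.


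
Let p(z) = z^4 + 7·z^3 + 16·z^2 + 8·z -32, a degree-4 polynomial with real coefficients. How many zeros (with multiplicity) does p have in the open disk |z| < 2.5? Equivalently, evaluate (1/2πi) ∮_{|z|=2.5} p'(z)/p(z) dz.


The zeros of p are: (-2 + 2i), (-2 - 2i), 1, -4.
Their magnitudes are: 2.828, 2.828, 1, 4.
Zeros with |z| < R = 2.5: 1.
Count = 1.
By the argument principle, (1/2πi) ∮_{|z|=R} p'(z)/p(z) dz equals exactly this count.

Number of zeros inside |z| < 2.5: 1.


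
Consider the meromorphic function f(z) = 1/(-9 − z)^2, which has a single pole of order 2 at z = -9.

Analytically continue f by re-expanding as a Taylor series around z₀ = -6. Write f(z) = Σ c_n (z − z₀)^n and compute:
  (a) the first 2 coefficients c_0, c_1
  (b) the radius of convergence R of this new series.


Let w = z − z₀, so z = z₀ + w.
Then -9 − z = -9 − (z₀ + w) = (-9 − z₀) − w = -3 − w.
f(z) = 1/(-3 − w)^2 = (1/(-3)^2) · (1 − w/(-3))^{−2}.
By the binomial series (1−u)^{−2} = Σ_{n≥0} C(n+1, 1) u^n for |u|<1, with u = w/(-3):
  c_n = C(n+1, 1) / (-3)^(n+2).
  c_0 = 1/(-3)^2 = 1/9.
  c_1 = 2/(-3)^3 = -2/27.
The series is valid for |w/d| < 1, i.e. |z − z₀| < |d|.
Radius of convergence: R = |-9 − z₀| = |-3| = 3 (distance from z₀ to the singularity z = -9).

c_0 = 1/9, c_1 = -2/27; R = 3.


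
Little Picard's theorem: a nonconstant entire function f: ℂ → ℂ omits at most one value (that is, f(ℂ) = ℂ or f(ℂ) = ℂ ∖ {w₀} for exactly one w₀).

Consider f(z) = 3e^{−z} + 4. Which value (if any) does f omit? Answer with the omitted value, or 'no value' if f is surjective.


Little Picard bounds the complement of f(ℂ) to at most one point.
e^{−z} is never zero on ℂ, so 3·e^{−z} takes every value in ℂ ∖ {0}. Adding 4 shifts the range to ℂ ∖ {4}. Thus f omits exactly the value 4.

Omitted value: 4.


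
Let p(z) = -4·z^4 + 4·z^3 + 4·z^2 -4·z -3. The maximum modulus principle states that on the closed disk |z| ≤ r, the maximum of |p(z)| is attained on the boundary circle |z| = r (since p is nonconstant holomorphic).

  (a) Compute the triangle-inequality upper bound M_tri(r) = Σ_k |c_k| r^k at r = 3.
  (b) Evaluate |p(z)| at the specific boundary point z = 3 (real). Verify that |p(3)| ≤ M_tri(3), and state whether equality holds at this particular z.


Coefficients: c_0 = -3, c_1 = -4, c_2 = 4, c_3 = 4, c_4 = -4. Radius r = 3.
Part (a). Triangle bound: M_tri(r) = Σ_k |c_k| r^k
  = |-3|·3^0 + |-4|·3^1 + |4|·3^2 + |4|·3^3 + |-4|·3^4
  = 3 + 12 + 36 + 108 + 324 = 483.
This bounds M(r) := max_{|z|=r} |p(z)| from above; equality holds iff all terms c_k z^k can be made to align in phase at a single z on |z|=r.
Part (b). At z = 3 (real, on the circle |z| = r):
  p(3) = (-3)·3^0 + (-4)·3^1 + (4)·3^2 + (4)·3^3 + (-4)·3^4 = -195.
  |p(3)| = 195.
Check: |p(3)| = 195 ≤ 483 = M_tri(3). ✓ Equality does not hold at z = 3 (the coefficients have mixed signs, so the terms do not all align in phase there).

M_tri(3) = 483; |p(3)| = 195; equality at z=3: no.


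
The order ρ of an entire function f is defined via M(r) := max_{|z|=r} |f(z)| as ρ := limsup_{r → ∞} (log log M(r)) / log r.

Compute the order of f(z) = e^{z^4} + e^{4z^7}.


Each summand is entire of order 4 and 7 respectively (as in the single-exponential case). The order of a sum is at most the max of the orders, so ρ ≤ 7. For the lower bound: on |z|=r choose arg z so that 4z^7 is real positive; then |e^{4z^7}| = e^{4r^7} while |e^{1z^4}| ≤ e^{1r^4} = o(e^{4r^7}). So |f| ≥ e^{4r^7}(1 − o(1)) and ρ ≥ 7. Hence ρ = max(4, 7) = 7.
Therefore ρ = 7.

Order ρ = 7.


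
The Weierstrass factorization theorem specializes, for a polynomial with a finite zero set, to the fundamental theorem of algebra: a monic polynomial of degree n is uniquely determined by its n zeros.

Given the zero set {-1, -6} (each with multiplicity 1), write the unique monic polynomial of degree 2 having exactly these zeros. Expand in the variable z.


The polynomial is p(z) = ∏_{α ∈ S} (z − α), where S = {-1, -6}.
Expanding the product yields: p(z) = z^2 + 7·z + 6.
The resulting polynomial has degree 2 and real coefficients as required.

p(z) = z^2 + 7·z + 6.


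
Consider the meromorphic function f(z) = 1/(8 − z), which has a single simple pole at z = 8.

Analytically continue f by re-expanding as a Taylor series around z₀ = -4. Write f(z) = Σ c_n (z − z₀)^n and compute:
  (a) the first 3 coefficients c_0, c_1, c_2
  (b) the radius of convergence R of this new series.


Let w = z − z₀, so z = z₀ + w.
Then 8 − z = 8 − (z₀ + w) = (8 − z₀) − w = 12 − w.
f(z) = 1/(12 − w) = (1/(12)) · 1/(1 − w/(12)) = Σ_{n≥0} w^n / (12)^(n+1).
So c_n = 1/(12)^(n+1):
  c_0 = 1/(12)^1 = 1/12.
  c_1 = 1/(12)^2 = 1/144.
  c_2 = 1/(12)^3 = 1/1728.
The series is valid for |w/d| < 1, i.e. |z − z₀| < |d|.
Radius of convergence: R = |8 − z₀| = |12| = 12 (distance from z₀ to the singularity z = 8).

c_0 = 1/12, c_1 = 1/144, c_2 = 1/1728; R = 12.


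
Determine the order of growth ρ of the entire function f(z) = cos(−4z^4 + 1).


Write cos(w) = (e^{iw} ± e^{−iw})/(2 or 2i), so |cos(w)| ≤ e^{|w|}. With w = −4z^4 + 1, |w| ≤ 4r^4 + 1 on |z|=r, giving M(r) ≤ e^{4r^4 + 1} and ρ ≤ 4. For the lower bound, choose z on |z|=r with -4z^4 purely imaginary of modulus 4r^4; then |cos(−4z^4 + 1)| grows like e^{4r^4}/2, so ρ ≥ 4. Hence ρ = 4.
Therefore ρ = 4.

Order ρ = 4.


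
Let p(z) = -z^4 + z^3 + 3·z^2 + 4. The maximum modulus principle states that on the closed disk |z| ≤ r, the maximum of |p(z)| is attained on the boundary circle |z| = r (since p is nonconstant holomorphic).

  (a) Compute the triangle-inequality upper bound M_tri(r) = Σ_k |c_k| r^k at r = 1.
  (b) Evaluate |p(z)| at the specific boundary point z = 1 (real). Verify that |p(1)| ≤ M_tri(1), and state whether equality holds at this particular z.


Coefficients: c_0 = 4, c_1 = 0, c_2 = 3, c_3 = 1, c_4 = -1. Radius r = 1.
Part (a). Triangle bound: M_tri(r) = Σ_k |c_k| r^k
  = |4|·1^0 + |0|·1^1 + |3|·1^2 + |1|·1^3 + |-1|·1^4
  = 4 + 0 + 3 + 1 + 1 = 9.
This bounds M(r) := max_{|z|=r} |p(z)| from above; equality holds iff all terms c_k z^k can be made to align in phase at a single z on |z|=r.
Part (b). At z = 1 (real, on the circle |z| = r):
  p(1) = (4)·1^0 + (0)·1^1 + (3)·1^2 + (1)·1^3 + (-1)·1^4 = 7.
  |p(1)| = 7.
Check: |p(1)| = 7 ≤ 9 = M_tri(1). ✓ Equality does not hold at z = 1 (the coefficients have mixed signs, so the terms do not all align in phase there).

M_tri(1) = 9; |p(1)| = 7; equality at z=1: no.


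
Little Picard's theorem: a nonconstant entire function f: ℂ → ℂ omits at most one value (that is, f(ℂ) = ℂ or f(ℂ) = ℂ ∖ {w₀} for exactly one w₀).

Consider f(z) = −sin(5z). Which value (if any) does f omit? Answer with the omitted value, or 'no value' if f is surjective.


Little Picard bounds the complement of f(ℂ) to at most one point.
sin is entire and surjective onto ℂ: for every w ∈ ℂ, sin(ζ) = w has a solution ζ ∈ ℂ (e.g., via the complex inverse arcsin). With ζ = 5z this gives z = ζ/(5). Then -1·sin(5z) takes every value in -1·ℂ = ℂ, and adding 0 is a bijection of ℂ. So f is surjective and omits no value. (Note: only on the real line is sin bounded by [−1, 1].)

Omitted value: no value.


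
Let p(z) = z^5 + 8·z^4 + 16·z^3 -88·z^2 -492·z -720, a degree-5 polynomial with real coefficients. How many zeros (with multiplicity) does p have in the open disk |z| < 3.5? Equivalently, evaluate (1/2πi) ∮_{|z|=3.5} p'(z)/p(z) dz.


The zeros of p are: (-3 + 1i), (-3 - 1i), (-3 + 3i), (-3 - 3i), 4.
Their magnitudes are: 3.162, 3.162, 4.243, 4.243, 4.
Zeros with |z| < R = 3.5: (-3 + 1i), (-3 - 1i).
Count = 2.
By the argument principle, (1/2πi) ∮_{|z|=R} p'(z)/p(z) dz equals exactly this count.

Number of zeros inside |z| < 3.5: 2.


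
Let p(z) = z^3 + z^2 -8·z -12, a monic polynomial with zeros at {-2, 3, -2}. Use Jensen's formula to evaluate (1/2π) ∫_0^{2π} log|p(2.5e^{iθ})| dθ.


Zeros: -2, -2, 3; r = 2.5.
Inside |z| < r: -2, -2. Outside (|z| ≥ r): 3.
p(0) = -12, so log|p(0)| = log(12) = 2.4849.
Apply Jensen: I(r) = log|p(0)| + Σ_k log(r/|z_k|), summed over zeros inside |z| < r.
  log(r/|z_k|) for z_k = -2: log(2.5/2) = 0.2231
  log(r/|z_k|) for z_k = -2: log(2.5/2) = 0.2231
  Outside zeros (3) contribute nothing to the Jensen sum.
Sum over inside zeros: 0.4463.
I(r) = log|p(0)| + (inside sum) = 2.4849 + 0.4463 = 2.9312.
Note: since some zeros are outside |z| ≤ r, the simplified n·log(r) form does NOT apply — only the inside zeros contribute.

I(r) ≈ 2.9312.
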